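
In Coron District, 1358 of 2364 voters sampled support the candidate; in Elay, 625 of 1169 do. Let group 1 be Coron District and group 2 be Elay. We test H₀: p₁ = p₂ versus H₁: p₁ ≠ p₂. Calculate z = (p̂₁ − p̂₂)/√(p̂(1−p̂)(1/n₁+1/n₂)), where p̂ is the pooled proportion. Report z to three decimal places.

p̂₁ = 1358/2364 = 0.574450, p̂₂ = 625/1169 = 0.534645.
Pooled p̂ = (1358+625)/(2364+1169) = 1983/3533 = 0.561279.
SE = √(0.246245 × 0.00127844) = 0.017743.
z = (0.574450 − 0.534645)/0.017743 = 0.039805/0.017743 = 2.243.
Two-sided p-value ≈ 2·Φ(−2.243) = 0.0249.

z = 2.243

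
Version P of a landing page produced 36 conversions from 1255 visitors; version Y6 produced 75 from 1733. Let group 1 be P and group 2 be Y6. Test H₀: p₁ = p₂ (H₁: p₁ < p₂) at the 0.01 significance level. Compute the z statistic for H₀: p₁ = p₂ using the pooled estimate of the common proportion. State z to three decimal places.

z = -2.082

p̂₁ = 36/1255 ≈ 0.028685, p̂₂ = 75/1733 ≈ 0.043278.
Pooled p̂ = (36+75)/(1255+1733) = 111/2988 = 0.037149.
SE = √(p̂(1−p̂)(1/n₁+1/n₂)) = √(0.037149·0.962851·0.00137385) = √(4.91405e-05) = 0.007010.
z = (0.028685 − 0.043278)/0.007010 = -0.014593/0.007010 = -2.082.
p-value = P(Z < -2.082) ≈ 0.0187; since p > α = 0.01, fail to reject H₀.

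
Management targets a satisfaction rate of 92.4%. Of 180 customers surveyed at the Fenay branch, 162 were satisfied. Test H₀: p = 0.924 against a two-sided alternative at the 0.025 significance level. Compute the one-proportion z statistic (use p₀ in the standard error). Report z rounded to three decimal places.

z = -1.215

p̂ = 162/180 ≈ 0.90000.
SE = √(p₀(1−p₀)/n) = √(0.070224/180) = 0.01975.
z = (0.90000 − 0.924)/0.01975 = -0.02400/0.01975 = -1.215.
Two-sided p-value ≈ 2·Φ(−1.215) = 0.2243, so at α = 0.025 we fail to reject H₀.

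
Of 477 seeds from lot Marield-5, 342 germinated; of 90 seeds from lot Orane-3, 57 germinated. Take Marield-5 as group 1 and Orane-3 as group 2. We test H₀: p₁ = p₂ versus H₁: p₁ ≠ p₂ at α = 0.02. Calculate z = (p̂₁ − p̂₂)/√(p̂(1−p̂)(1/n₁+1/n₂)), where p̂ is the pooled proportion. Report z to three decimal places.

p̂₁ = 342/477 = 0.71698, p̂₂ = 57/90 = 0.63333.
Pooled p̂ = (342+57)/(477+90) = 399/567 = 0.70370.
SE = √(0.208505 × 0.0132075) = 0.05248.
z = (0.71698 − 0.63333)/0.05248 = 0.08365/0.05248 = 1.594.
p-value = 2·P(Z > 1.594) ≈ 0.1109. With α = 0.02, fail to reject H₀.

z = 1.594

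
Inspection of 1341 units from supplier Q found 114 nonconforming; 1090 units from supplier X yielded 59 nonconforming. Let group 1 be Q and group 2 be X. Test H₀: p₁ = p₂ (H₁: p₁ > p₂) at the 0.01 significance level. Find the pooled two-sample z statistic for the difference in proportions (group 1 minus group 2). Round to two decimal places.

p̂₁ = 114/1341 ≈ 0.08501, p̂₂ = 59/1090 ≈ 0.05413.
Pooled p̂ = (114+59)/(1341+1090) = 173/2431 = 0.07116.
SE = √(p̂(1−p̂)(1/n₁+1/n₂)) = √(0.07116·0.92884·0.00166314) = √(0.000109933) = 0.01048.
z = (0.08501 − 0.05413)/0.01048 = 0.03088/0.01048 = 2.95.
p-value = P(Z > 2.945) ≈ 0.0016, so at α = 0.01 we reject H₀.

z = 2.95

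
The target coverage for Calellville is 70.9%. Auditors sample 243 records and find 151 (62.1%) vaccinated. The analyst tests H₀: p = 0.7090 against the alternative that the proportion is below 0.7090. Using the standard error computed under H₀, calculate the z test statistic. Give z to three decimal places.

p̂ = 151/243 = 0.62140.
SE = √(p₀(1−p₀)/n) = √(0.20632/243) = 0.02914.
z = (0.62140 − 0.709)/0.02914 = -0.08760/0.02914 = -3.006.
p-value = P(Z < -3.006) ≈ 0.0013.

z = -3.006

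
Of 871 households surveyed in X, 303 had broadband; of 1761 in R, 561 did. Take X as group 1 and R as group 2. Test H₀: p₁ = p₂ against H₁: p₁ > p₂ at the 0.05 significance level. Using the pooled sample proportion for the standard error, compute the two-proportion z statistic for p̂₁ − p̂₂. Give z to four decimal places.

p̂₁ = 303/871 = 0.347876, p̂₂ = 561/1761 = 0.318569.
Pooled p̂ = (303+561)/(871+1761) = 864/2632 = 0.328267.
SE = √(0.220508 × 0.00171596) = 0.019452.
z = (0.347876 − 0.318569)/0.019452 = 0.029307/0.019452 = 1.5066.
p-value = P(Z > 1.507) ≈ 0.0660, so at α = 0.05 we fail to reject H₀.

z = 1.5066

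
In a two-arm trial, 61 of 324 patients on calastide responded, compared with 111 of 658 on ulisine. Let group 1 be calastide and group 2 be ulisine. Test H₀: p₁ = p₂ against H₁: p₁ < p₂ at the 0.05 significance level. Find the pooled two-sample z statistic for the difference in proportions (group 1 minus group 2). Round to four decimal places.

p̂₁ = 61/324 ≈ 0.188272, p̂₂ = 111/658 ≈ 0.168693.
Pooled p̂ = (61+111)/(324+658) = 172/982 = 0.175153.
SE = √(p̂(1−p̂)(1/n₁+1/n₂)) = √(0.175153·0.824847·0.00460618) = √(0.000665474) = 0.025797.
z = (0.188272 − 0.168693)/0.025797 = 0.019579/0.025797 = 0.7590.
p-value = P(Z < 0.759) ≈ 0.7761, so at α = 0.05 we fail to reject H₀.

z = 0.7590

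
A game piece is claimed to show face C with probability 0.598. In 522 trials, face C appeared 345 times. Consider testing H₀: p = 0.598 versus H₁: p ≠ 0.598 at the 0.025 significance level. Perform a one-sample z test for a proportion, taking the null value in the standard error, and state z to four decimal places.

p̂ = 345/522 = 0.660920.
Standard error under H₀: √(0.598×0.402/522) = 0.021460.
z = (0.660920 − 0.598)/0.021460 = 0.062920/0.021460 = 2.9320.
Two-sided p-value ≈ 2·Φ(−2.932) = 0.0034, so at α = 0.025 we reject H₀.

z = 2.9320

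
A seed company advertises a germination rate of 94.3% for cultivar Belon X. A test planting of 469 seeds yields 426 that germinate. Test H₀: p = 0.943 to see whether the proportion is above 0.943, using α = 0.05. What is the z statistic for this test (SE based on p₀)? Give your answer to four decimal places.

z = -3.2399

p̂ = 426/469 = 0.9083156.
Standard error under H₀: √(0.943×0.057/469) = 0.0107055.
z = (0.9083156 − 0.943)/0.0107055 = -0.0346844/0.0107055 = -3.2399.
p-value = P(Z > -3.240) ≈ 0.9994, so at α = 0.05 we fail to reject H₀.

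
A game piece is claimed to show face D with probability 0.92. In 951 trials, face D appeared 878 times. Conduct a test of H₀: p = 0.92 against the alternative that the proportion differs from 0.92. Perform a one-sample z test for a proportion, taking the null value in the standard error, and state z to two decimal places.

z = 0.37

p̂ = 878/951 = 0.92324.
Under H₀, SE = √(0.92·0.08/951) = √(7.73922e-05) = 0.00880.
z = (0.92324 − 0.92)/0.00880 = 0.00324/0.00880 = 0.37.
Two-sided p-value ≈ 2·Φ(−0.368) = 0.7128.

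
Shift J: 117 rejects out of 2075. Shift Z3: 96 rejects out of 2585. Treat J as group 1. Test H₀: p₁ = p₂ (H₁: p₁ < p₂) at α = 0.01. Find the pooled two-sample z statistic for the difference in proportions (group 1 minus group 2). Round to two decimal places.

z = 3.13

p̂₁ = 117/2075 = 0.056386, p̂₂ = 96/2585 = 0.037137.
Pooled p̂ = (117+96)/(2075+2585) = 213/4660 = 0.045708.
SE = √(0.0436189 × 0.000868775) = 0.006156.
z = (0.056386 − 0.037137)/0.006156 = 0.019249/0.006156 = 3.13.
p-value = P(Z < 3.127) ≈ 0.9991, so at α = 0.01 we fail to reject H₀.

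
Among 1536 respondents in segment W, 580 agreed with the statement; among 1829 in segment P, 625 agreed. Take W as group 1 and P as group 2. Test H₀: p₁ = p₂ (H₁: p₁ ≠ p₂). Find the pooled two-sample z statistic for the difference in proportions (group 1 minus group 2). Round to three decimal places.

p̂₁ = 580/1536 = 0.37760, p̂₂ = 625/1829 = 0.34172.
Pooled p̂ = (580+625)/(1536+1829) = 1205/3365 = 0.35810.
SE = √(p̂(1−p̂)(1/n₁+1/n₂)) = √(0.35810·0.64190·0.00119779) = √(0.000275328) = 0.01659.
z = (0.37760 − 0.34172)/0.01659 = 0.03588/0.01659 = 2.163.

z = 2.163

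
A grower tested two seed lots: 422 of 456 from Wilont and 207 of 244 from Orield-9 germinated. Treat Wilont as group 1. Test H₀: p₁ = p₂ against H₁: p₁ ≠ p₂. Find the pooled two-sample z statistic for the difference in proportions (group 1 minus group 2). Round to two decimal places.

p̂₁ = 422/456 = 0.9254, p̂₂ = 207/244 = 0.8484.
Pooled p̂ = (422+207)/(456+244) = 629/700 = 0.8986.
SE = √(0.0911408 × 0.00629134) = 0.0239.
z = (0.9254 − 0.8484)/0.0239 = 0.0770/0.0239 = 3.22.

z = 3.22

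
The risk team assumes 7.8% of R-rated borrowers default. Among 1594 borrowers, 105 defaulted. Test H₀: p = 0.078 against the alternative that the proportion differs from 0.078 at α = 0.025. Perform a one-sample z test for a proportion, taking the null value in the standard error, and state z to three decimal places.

z = -1.806

p̂ = 105/1594 ≈ 0.065872.
SE = √(p₀(1−p₀)/n) = √(0.071916/1594) = 0.006717.
z = (0.065872 − 0.078)/0.006717 = -0.012128/0.006717 = -1.806.
Two-sided p-value ≈ 2·Φ(−1.806) = 0.0710. With α = 0.025, fail to reject H₀.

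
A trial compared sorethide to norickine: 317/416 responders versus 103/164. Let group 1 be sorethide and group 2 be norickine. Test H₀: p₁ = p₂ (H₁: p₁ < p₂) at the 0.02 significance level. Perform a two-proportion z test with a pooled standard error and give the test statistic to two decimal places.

p̂₁ = 317/416 = 0.7620, p̂₂ = 103/164 = 0.6280.
Pooled p̂ = (317+103)/(416+164) = 420/580 = 0.7241.
SE = √(0.199762 × 0.00850141) = 0.0412.
z = (0.7620 − 0.6280)/0.0412 = 0.1340/0.0412 = 3.25.
p-value = P(Z < 3.251) ≈ 0.9994; since p > α = 0.02, fail to reject H₀.

z = 3.25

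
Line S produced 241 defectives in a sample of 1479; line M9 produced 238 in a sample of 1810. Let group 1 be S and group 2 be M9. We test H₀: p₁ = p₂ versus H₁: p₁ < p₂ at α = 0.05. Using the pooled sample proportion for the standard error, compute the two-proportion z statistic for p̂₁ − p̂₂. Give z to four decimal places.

p̂₁ = 241/1479 ≈ 0.1629479, p̂₂ = 238/1810 ≈ 0.1314917.
Pooled p̂ = (241+238)/(1479+1810) = 479/3289 = 0.1456370.
SE = √(p̂(1−p̂)(1/n₁+1/n₂)) = √(0.1456370·0.8543630·0.00122862) = √(0.000152873) = 0.0123642.
z = (0.1629479 − 0.1314917)/0.0123642 = 0.0314562/0.0123642 = 2.5441.
p-value = P(Z < 2.544) ≈ 0.9945, so at α = 0.05 we fail to reject H₀.

z = 2.5441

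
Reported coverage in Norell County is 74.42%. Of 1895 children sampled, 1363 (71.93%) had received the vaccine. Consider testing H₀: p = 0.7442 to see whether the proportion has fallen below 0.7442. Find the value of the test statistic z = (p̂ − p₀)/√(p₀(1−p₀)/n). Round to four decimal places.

p̂ = 1363/1895 ≈ 0.719261.
SE = √(p₀(1−p₀)/n) = √(0.19037/1895) = 0.010023.
z = (0.719261 − 0.7442)/0.010023 = -0.024939/0.010023 = -2.4882.

z = -2.4882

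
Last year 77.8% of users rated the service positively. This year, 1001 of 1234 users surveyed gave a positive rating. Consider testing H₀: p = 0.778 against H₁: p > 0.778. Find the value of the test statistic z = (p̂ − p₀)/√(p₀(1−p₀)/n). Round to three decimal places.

z = 2.805

p̂ = 1001/1234 = 0.81118.
Under H₀, SE = √(0.778·0.222/1234) = √(0.000139964) = 0.01183.
z = (0.81118 − 0.778)/0.01183 = 0.03318/0.01183 = 2.805.
p-value = P(Z > 2.805) ≈ 0.0025.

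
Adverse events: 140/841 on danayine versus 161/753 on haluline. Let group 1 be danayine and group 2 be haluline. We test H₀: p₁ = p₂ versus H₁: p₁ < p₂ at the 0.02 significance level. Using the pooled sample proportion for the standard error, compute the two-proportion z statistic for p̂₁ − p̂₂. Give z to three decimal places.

p̂₁ = 140/841 ≈ 0.166468, p̂₂ = 161/753 ≈ 0.213811.
Pooled p̂ = (140+161)/(841+753) = 301/1594 = 0.188833.
SE = √(p̂(1−p̂)(1/n₁+1/n₂)) = √(0.188833·0.811167·0.00251708) = √(0.000385554) = 0.019636.
z = (0.166468 − 0.213811)/0.019636 = -0.047343/0.019636 = -2.411.
p-value = P(Z < -2.411) ≈ 0.0080; since p < α = 0.02, reject H₀.

z = -2.411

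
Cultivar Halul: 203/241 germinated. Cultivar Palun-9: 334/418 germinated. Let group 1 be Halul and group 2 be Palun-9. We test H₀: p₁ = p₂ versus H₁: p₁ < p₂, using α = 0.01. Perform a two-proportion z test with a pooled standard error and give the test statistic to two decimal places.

z = 1.38

p̂₁ = 203/241 = 0.8423, p̂₂ = 334/418 = 0.7990.
Pooled p̂ = (203+334)/(241+418) = 537/659 = 0.8149.
SE = √(p̂(1−p̂)(1/n₁+1/n₂)) = √(0.8149·0.1851·0.00654172) = √(0.00098686) = 0.0314.
z = (0.8423 − 0.7990)/0.0314 = 0.0433/0.0314 = 1.38.
p-value = P(Z < 1.378) ≈ 0.9159, so at α = 0.01 we fail to reject H₀.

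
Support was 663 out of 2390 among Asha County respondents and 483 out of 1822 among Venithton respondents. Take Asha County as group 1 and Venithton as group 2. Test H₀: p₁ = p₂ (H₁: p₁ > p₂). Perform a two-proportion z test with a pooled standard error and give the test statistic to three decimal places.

p̂₁ = 663/2390 = 0.27741, p̂₂ = 483/1822 = 0.26509.
Pooled p̂ = (663+483)/(2390+1822) = 1146/4212 = 0.27208.
SE = √(p̂(1−p̂)(1/n₁+1/n₂)) = √(0.27208·0.72792·0.000967257) = √(0.000191568) = 0.01384.
z = (0.27741 − 0.26509)/0.01384 = 0.01232/0.01384 = 0.890.

z = 0.890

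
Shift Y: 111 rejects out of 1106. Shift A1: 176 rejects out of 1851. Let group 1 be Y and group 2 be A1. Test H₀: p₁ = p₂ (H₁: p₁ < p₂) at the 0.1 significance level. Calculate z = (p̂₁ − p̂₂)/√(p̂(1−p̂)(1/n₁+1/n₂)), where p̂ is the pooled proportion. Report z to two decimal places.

p̂₁ = 111/1106 ≈ 0.1004, p̂₂ = 176/1851 ≈ 0.0951.
Pooled p̂ = (111+176)/(1106+1851) = 287/2957 = 0.0971.
SE = √(0.0876376 × 0.00144441) = 0.0113.
z = (0.1004 − 0.0951)/0.0113 = 0.0053/0.0113 = 0.47.
p-value = P(Z < 0.469) ≈ 0.6805, so at α = 0.1 we fail to reject H₀.

z = 0.47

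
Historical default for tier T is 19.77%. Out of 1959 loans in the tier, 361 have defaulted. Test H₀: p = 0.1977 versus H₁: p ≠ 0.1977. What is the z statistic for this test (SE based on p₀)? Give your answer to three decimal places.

z = -1.492

p̂ = 361/1959 ≈ 0.184278.
Standard error under H₀: √(0.1977×0.8023/1959) = 0.008998.
z = (0.184278 − 0.1977)/0.008998 = -0.013422/0.008998 = -1.492.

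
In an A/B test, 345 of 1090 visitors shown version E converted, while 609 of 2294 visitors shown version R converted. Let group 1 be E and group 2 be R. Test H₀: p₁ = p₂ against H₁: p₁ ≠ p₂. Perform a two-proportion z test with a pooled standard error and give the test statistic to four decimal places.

p̂₁ = 345/1090 ≈ 0.3165138, p̂₂ = 609/2294 ≈ 0.2654752.
Pooled p̂ = (345+609)/(1090+2294) = 954/3384 = 0.2819149.
SE = √(p̂(1−p̂)(1/n₁+1/n₂)) = √(0.2819149·0.7180851·0.00135335) = √(0.000273971) = 0.0165521.
z = (0.3165138 − 0.2654752)/0.0165521 = 0.0510386/0.0165521 = 3.0835.

z = 3.0835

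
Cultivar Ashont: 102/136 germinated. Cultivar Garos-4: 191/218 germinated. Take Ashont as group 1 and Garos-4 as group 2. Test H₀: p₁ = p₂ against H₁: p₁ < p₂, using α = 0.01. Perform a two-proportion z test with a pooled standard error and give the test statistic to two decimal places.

p̂₁ = 102/136 = 0.75000, p̂₂ = 191/218 = 0.87615.
Pooled p̂ = (102+191)/(136+218) = 293/354 = 0.82768.
SE = √(p̂(1−p̂)(1/n₁+1/n₂)) = √(0.82768·0.17232·0.0119401) = √(0.00170294) = 0.04127.
z = (0.75000 − 0.87615)/0.04127 = -0.12615/0.04127 = -3.06.
p-value = P(Z < -3.057) ≈ 0.0011; since p < α = 0.01, reject H₀.

z = -3.06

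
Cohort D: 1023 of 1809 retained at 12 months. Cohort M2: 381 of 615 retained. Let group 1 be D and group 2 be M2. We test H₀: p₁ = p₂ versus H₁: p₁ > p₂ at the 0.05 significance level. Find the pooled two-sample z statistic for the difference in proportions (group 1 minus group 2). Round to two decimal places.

p̂₁ = 1023/1809 = 0.56551, p̂₂ = 381/615 = 0.61951.
Pooled p̂ = (1023+381)/(1809+615) = 1404/2424 = 0.57921.
SE = √(p̂(1−p̂)(1/n₁+1/n₂)) = √(0.57921·0.42079·0.00217881) = √(0.000531032) = 0.02304.
z = (0.56551 − 0.61951)/0.02304 = -0.05400/0.02304 = -2.34.
p-value = P(Z > -2.344) ≈ 0.9905; since p > α = 0.05, fail to reject H₀.

z = -2.34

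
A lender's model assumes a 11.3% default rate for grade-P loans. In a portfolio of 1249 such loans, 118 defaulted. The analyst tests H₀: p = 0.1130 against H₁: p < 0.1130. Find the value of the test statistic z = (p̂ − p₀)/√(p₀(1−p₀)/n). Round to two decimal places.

z = -2.07

p̂ = 118/1249 ≈ 0.09448.
Standard error under H₀: √(0.113×0.887/1249) = 0.00896.
z = (0.09448 − 0.113)/0.00896 = -0.01852/0.00896 = -2.07.
p-value = P(Z < -2.068) ≈ 0.0193.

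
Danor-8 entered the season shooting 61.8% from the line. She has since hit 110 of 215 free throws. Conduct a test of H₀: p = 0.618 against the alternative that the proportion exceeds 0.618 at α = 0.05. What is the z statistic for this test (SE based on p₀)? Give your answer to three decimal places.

z = -3.210

p̂ = 110/215 ≈ 0.51163.
SE = √(p₀(1−p₀)/n) = √(0.23608/215) = 0.03314.
z = (0.51163 − 0.618)/0.03314 = -0.10637/0.03314 = -3.210.
p-value = P(Z > -3.210) ≈ 0.9993. With α = 0.05, fail to reject H₀.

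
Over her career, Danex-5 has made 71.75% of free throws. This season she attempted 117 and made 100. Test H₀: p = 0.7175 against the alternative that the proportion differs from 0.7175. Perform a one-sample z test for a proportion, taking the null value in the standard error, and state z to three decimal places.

z = 3.296

p̂ = 100/117 ≈ 0.85470.
Standard error under H₀: √(0.7175×0.2825/117) = 0.04162.
z = (0.85470 − 0.7175)/0.04162 = 0.13720/0.04162 = 3.296.
Two-sided p-value ≈ 2·Φ(−3.296) = 0.0010.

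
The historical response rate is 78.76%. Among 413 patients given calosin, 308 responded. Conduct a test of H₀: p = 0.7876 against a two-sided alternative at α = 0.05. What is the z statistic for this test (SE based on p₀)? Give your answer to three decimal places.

z = -2.079

p̂ = 308/413 ≈ 0.745763.
Under H₀, SE = √(0.7876·0.2124/413) = √(0.000405051) = 0.020126.
z = (0.745763 − 0.7876)/0.020126 = -0.041837/0.020126 = -2.079.
p-value = 2·P(Z > 2.079) ≈ 0.0376, so at α = 0.05 we reject H₀.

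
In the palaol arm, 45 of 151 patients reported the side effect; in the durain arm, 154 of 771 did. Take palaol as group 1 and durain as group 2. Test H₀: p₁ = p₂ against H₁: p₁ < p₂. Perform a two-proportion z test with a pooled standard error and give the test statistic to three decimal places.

z = 2.684

p̂₁ = 45/151 = 0.29801, p̂₂ = 154/771 = 0.19974.
Pooled p̂ = (45+154)/(151+771) = 199/922 = 0.21584.
SE = √(p̂(1−p̂)(1/n₁+1/n₂)) = √(0.21584·0.78416·0.00791953) = √(0.00134038) = 0.03661.
z = (0.29801 − 0.19974)/0.03661 = 0.09827/0.03661 = 2.684.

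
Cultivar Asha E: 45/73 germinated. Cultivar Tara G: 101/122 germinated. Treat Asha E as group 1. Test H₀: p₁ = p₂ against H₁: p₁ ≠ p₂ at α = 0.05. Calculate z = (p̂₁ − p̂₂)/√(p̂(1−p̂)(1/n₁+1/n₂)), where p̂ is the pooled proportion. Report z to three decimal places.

p̂₁ = 45/73 ≈ 0.61644, p̂₂ = 101/122 ≈ 0.82787.
Pooled p̂ = (45+101)/(73+122) = 146/195 = 0.74872.
SE = √(0.188139 × 0.0218954) = 0.06418.
z = (0.61644 − 0.82787)/0.06418 = -0.21143/0.06418 = -3.294.
Two-sided p-value ≈ 2·Φ(−3.294) = 0.0010. With α = 0.05, reject H₀.

z = -3.294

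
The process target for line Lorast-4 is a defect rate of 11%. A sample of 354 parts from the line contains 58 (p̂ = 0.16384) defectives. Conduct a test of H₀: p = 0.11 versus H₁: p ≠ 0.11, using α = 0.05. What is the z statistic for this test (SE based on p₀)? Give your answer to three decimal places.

p̂ = 58/354 = 0.16384.
Under H₀, SE = √(0.11·0.89/354) = √(0.000276554) = 0.01663.
z = (0.16384 − 0.11)/0.01663 = 0.05384/0.01663 = 3.238.
Two-sided p-value ≈ 2·Φ(−3.238) = 0.0012. With α = 0.05, reject H₀.

z = 3.238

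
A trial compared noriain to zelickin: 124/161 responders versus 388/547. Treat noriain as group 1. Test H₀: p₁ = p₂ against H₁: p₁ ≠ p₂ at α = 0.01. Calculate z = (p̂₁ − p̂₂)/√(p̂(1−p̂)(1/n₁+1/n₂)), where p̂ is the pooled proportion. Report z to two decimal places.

p̂₁ = 124/161 = 0.7702, p̂₂ = 388/547 = 0.7093.
Pooled p̂ = (124+388)/(161+547) = 512/708 = 0.7232.
SE = √(p̂(1−p̂)(1/n₁+1/n₂)) = √(0.7232·0.2768·0.00803933) = √(0.00160946) = 0.0401.
z = (0.7702 − 0.7093)/0.0401 = 0.0609/0.0401 = 1.52.
Two-sided p-value ≈ 2·Φ(−1.517) = 0.1292. With α = 0.01, fail to reject H₀.

z = 1.52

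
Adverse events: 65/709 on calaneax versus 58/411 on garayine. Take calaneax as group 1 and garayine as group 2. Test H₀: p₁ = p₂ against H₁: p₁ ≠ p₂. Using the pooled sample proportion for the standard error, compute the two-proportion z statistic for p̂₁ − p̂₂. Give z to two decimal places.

z = -2.55

p̂₁ = 65/709 ≈ 0.0917, p̂₂ = 58/411 ≈ 0.1411.
Pooled p̂ = (65+58)/(709+411) = 123/1120 = 0.1098.
SE = √(p̂(1−p̂)(1/n₁+1/n₂)) = √(0.1098·0.8902·0.00384353) = √(0.000375746) = 0.0194.
z = (0.0917 − 0.1411)/0.0194 = -0.0494/0.0194 = -2.55.
Two-sided p-value ≈ 2·Φ(−2.551) = 0.0108.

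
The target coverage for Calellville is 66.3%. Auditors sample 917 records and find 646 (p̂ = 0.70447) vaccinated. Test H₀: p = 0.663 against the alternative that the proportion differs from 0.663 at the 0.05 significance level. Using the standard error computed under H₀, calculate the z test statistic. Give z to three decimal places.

p̂ = 646/917 = 0.70447.
Under H₀, SE = √(0.663·0.337/917) = √(0.000243654) = 0.01561.
z = (0.70447 − 0.663)/0.01561 = 0.04147/0.01561 = 2.657.
p-value = 2·P(Z > 2.657) ≈ 0.0079; since p < α = 0.05, reject H₀.

z = 2.657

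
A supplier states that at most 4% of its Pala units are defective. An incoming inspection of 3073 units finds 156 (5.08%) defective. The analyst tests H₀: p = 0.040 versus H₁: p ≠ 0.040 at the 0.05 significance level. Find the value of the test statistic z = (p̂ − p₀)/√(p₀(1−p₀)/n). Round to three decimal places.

z = 3.045

p̂ = 156/3073 = 0.050765.
SE = √(p₀(1−p₀)/n) = √(0.0384/3073) = 0.003535.
z = (0.050765 − 0.04)/0.003535 = 0.010765/0.003535 = 3.045.
Two-sided p-value ≈ 2·Φ(−3.045) = 0.0023; since p < α = 0.05, reject H₀.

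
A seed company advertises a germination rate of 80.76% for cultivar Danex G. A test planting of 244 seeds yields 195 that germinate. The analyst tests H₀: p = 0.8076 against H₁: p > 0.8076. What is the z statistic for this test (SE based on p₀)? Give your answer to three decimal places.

p̂ = 195/244 ≈ 0.79918.
Standard error under H₀: √(0.8076×0.1924/244) = 0.02524.
z = (0.79918 − 0.8076)/0.02524 = -0.00842/0.02524 = -0.334.
p-value = P(Z > -0.334) ≈ 0.6307.

z = -0.334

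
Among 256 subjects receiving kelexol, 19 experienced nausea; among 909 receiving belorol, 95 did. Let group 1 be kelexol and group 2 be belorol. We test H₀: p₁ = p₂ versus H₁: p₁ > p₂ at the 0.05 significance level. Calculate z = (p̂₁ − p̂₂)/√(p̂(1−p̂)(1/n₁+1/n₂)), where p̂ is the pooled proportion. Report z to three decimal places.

p̂₁ = 19/256 = 0.07422, p̂₂ = 95/909 = 0.10451.
Pooled p̂ = (19+95)/(256+909) = 114/1165 = 0.09785.
SE = √(0.0882787 × 0.00500636) = 0.02102.
z = (0.07422 − 0.10451)/0.02102 = -0.03029/0.02102 = -1.441.
p-value = P(Z > -1.441) ≈ 0.9252, so at α = 0.05 we fail to reject H₀.

z = -1.441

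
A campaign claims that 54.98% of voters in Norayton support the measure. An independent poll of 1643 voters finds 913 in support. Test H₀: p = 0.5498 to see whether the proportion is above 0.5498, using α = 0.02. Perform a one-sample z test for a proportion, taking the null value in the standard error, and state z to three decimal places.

z = 0.480

p̂ = 913/1643 = 0.55569.
SE = √(p₀(1−p₀)/n) = √(0.24752/1643) = 0.01227.
z = (0.55569 − 0.5498)/0.01227 = 0.00589/0.01227 = 0.480.
p-value = P(Z > 0.480) ≈ 0.3156; since p > α = 0.02, fail to reject H₀.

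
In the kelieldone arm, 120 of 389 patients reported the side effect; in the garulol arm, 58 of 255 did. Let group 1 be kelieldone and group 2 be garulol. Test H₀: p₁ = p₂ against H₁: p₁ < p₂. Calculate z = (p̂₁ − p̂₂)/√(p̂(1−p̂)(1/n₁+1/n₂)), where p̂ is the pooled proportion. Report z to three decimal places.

z = 2.249

p̂₁ = 120/389 = 0.30848, p̂₂ = 58/255 = 0.22745.
Pooled p̂ = (120+58)/(389+255) = 178/644 = 0.27640.
SE = √(p̂(1−p̂)(1/n₁+1/n₂)) = √(0.27640·0.72360·0.00649226) = √(0.00129847) = 0.03603.
z = (0.30848 − 0.22745)/0.03603 = 0.08103/0.03603 = 2.249.
p-value = P(Z < 2.249) ≈ 0.9877.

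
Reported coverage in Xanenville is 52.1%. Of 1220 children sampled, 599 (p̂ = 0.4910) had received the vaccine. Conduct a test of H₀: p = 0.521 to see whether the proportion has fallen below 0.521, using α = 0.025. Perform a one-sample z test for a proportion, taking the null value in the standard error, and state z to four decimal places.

p̂ = 599/1220 ≈ 0.490984.
SE = √(p₀(1−p₀)/n) = √(0.24956/1220) = 0.014302.
z = (0.490984 − 0.521)/0.014302 = -0.030016/0.014302 = -2.0987.
p-value = P(Z < -2.099) ≈ 0.0179. With α = 0.025, reject H₀.

z = -2.0987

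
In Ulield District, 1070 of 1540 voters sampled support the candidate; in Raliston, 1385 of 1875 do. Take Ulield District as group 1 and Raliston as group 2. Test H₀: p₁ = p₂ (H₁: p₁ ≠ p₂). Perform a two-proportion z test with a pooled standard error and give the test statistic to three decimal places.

z = -2.837

p̂₁ = 1070/1540 = 0.69481, p̂₂ = 1385/1875 = 0.73867.
Pooled p̂ = (1070+1385)/(1540+1875) = 2455/3415 = 0.71889.
SE = √(p̂(1−p̂)(1/n₁+1/n₂)) = √(0.71889·0.28111·0.00118268) = √(0.000239007) = 0.01546.
z = (0.69481 − 0.73867)/0.01546 = -0.04386/0.01546 = -2.837.
p-value = 2·P(Z > 2.837) ≈ 0.0046.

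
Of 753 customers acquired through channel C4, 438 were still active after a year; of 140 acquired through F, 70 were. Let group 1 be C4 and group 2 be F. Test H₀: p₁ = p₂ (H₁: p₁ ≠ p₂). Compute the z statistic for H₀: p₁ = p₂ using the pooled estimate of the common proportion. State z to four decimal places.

z = 1.7919

p̂₁ = 438/753 ≈ 0.581673, p̂₂ = 70/140 ≈ 0.500000.
Pooled p̂ = (438+70)/(753+140) = 508/893 = 0.568869.
SE = √(0.245257 × 0.00847088) = 0.045580.
z = (0.581673 − 0.500000)/0.045580 = 0.081673/0.045580 = 1.7919.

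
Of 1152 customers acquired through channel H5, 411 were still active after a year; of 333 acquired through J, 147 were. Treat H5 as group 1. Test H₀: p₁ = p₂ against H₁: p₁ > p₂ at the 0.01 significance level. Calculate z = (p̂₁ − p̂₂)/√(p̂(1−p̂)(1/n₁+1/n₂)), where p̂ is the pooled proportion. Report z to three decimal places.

p̂₁ = 411/1152 = 0.35677, p̂₂ = 147/333 = 0.44144.
Pooled p̂ = (411+147)/(1152+333) = 558/1485 = 0.37576.
SE = √(0.234564 × 0.00387106) = 0.03013.
z = (0.35677 − 0.44144)/0.03013 = -0.08467/0.03013 = -2.810.
p-value = P(Z > -2.810) ≈ 0.9975. With α = 0.01, fail to reject H₀.

z = -2.810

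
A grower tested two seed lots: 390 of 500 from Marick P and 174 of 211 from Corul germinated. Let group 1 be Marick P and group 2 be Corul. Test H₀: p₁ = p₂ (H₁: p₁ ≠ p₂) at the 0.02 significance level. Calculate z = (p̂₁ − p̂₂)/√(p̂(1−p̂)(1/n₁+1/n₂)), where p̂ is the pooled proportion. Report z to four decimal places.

z = -1.3429

p̂₁ = 390/500 ≈ 0.780000, p̂₂ = 174/211 ≈ 0.824645.
Pooled p̂ = (390+174)/(500+211) = 564/711 = 0.793249.
SE = √(0.164005 × 0.00673934) = 0.033246.
z = (0.780000 − 0.824645)/0.033246 = -0.044645/0.033246 = -1.3429.
Two-sided p-value ≈ 2·Φ(−1.343) = 0.1793. With α = 0.02, fail to reject H₀.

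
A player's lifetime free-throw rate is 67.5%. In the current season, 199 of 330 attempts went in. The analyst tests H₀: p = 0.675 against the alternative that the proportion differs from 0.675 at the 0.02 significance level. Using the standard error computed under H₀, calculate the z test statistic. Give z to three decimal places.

z = -2.791

p̂ = 199/330 = 0.603030.
SE = √(p₀(1−p₀)/n) = √(0.21937/330) = 0.025783.
z = (0.603030 − 0.675)/0.025783 = -0.071970/0.025783 = -2.791.
p-value = 2·P(Z > 2.791) ≈ 0.0052. With α = 0.02, reject H₀.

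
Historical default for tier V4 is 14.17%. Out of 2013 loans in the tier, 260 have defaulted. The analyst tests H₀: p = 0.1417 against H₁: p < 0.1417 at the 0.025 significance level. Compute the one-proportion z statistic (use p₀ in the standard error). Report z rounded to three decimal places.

z = -1.613

p̂ = 260/2013 = 0.129160.
SE = √(p₀(1−p₀)/n) = √(0.12162/2013) = 0.007773.
z = (0.129160 − 0.1417)/0.007773 = -0.012540/0.007773 = -1.613.
p-value = P(Z < -1.613) ≈ 0.0533. With α = 0.025, fail to reject H₀.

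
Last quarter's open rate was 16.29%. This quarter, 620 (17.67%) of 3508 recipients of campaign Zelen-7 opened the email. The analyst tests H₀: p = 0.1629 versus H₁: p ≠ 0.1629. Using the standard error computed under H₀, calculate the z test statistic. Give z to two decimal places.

z = 2.22

p̂ = 620/3508 ≈ 0.17674.
SE = √(p₀(1−p₀)/n) = √(0.13636/3508) = 0.00623.
z = (0.17674 − 0.1629)/0.00623 = 0.01384/0.00623 = 2.22.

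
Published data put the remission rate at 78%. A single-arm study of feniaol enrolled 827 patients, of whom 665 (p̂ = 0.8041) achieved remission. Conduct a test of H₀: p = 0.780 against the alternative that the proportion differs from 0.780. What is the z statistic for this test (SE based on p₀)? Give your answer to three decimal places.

z = 1.674

p̂ = 665/827 = 0.80411.
Under H₀, SE = √(0.78·0.22/827) = √(0.000207497) = 0.01440.
z = (0.80411 − 0.78)/0.01440 = 0.02411/0.01440 = 1.674.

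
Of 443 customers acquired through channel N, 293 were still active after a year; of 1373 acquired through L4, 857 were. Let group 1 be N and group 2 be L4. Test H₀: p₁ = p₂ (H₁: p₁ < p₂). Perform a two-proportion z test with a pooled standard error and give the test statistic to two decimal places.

z = 1.41

p̂₁ = 293/443 = 0.6614, p̂₂ = 857/1373 = 0.6242.
Pooled p̂ = (293+857)/(443+1373) = 1150/1816 = 0.6333.
SE = √(0.232242 × 0.00298567) = 0.0263.
z = (0.6614 − 0.6242)/0.0263 = 0.0372/0.0263 = 1.41.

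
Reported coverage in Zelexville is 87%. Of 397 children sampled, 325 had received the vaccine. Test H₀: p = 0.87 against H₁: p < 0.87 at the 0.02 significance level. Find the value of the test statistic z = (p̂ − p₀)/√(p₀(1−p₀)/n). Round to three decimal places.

z = -3.043

p̂ = 325/397 = 0.81864.
SE = √(p₀(1−p₀)/n) = √(0.1131/397) = 0.01688.
z = (0.81864 − 0.87)/0.01688 = -0.05136/0.01688 = -3.043.
p-value = P(Z < -3.043) ≈ 0.0012, so at α = 0.02 we reject H₀.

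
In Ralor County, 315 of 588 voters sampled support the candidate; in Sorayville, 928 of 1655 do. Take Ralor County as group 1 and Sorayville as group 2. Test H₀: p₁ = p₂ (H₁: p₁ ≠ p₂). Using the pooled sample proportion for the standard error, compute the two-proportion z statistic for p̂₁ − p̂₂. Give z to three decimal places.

z = -1.048

p̂₁ = 315/588 ≈ 0.535714, p̂₂ = 928/1655 ≈ 0.560725.
Pooled p̂ = (315+928)/(588+1655) = 1243/2243 = 0.554169.
SE = √(0.247066 × 0.00230491) = 0.023863.
z = (0.535714 − 0.560725)/0.023863 = -0.025011/0.023863 = -1.048.
Two-sided p-value ≈ 2·Φ(−1.048) = 0.2946.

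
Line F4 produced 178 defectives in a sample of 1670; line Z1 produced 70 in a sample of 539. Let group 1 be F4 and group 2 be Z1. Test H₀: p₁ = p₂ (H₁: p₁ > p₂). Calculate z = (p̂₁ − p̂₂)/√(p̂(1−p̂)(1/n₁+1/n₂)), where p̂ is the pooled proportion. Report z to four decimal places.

p̂₁ = 178/1670 ≈ 0.106587, p̂₂ = 70/539 ≈ 0.129870.
Pooled p̂ = (178+70)/(1670+539) = 248/2209 = 0.112268.
SE = √(p̂(1−p̂)(1/n₁+1/n₂)) = √(0.112268·0.887732·0.00245409) = √(0.000244584) = 0.015639.
z = (0.106587 − 0.129870)/0.015639 = -0.023283/0.015639 = -1.4888.
p-value = P(Z > -1.489) ≈ 0.9317.

z = -1.4888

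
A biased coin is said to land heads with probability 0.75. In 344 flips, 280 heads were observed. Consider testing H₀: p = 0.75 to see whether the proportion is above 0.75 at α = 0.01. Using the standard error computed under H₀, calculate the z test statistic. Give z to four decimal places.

p̂ = 280/344 ≈ 0.8139535.
Standard error under H₀: √(0.75×0.25/344) = 0.0233465.
z = (0.8139535 − 0.75)/0.0233465 = 0.0639535/0.0233465 = 2.7393.
p-value = P(Z > 2.739) ≈ 0.0031, so at α = 0.01 we reject H₀.

z = 2.7393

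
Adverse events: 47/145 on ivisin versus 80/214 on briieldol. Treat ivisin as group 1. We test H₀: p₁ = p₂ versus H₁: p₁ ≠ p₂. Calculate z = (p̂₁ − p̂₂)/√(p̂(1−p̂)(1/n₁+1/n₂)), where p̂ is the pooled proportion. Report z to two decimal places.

p̂₁ = 47/145 = 0.3241, p̂₂ = 80/214 = 0.3738.
Pooled p̂ = (47+80)/(145+214) = 127/359 = 0.3538.
SE = √(p̂(1−p̂)(1/n₁+1/n₂)) = √(0.3538·0.6462·0.0115694) = √(0.00264494) = 0.0514.
z = (0.3241 − 0.3738)/0.0514 = -0.0497/0.0514 = -0.97.

z = -0.97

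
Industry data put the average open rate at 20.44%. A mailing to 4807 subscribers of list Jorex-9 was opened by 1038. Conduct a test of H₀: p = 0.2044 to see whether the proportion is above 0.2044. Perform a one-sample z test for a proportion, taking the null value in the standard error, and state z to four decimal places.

p̂ = 1038/4807 = 0.2159351.
Standard error under H₀: √(0.2044×0.7956/4807) = 0.0058164.
z = (0.2159351 − 0.2044)/0.0058164 = 0.0115351/0.0058164 = 1.9832.

z = 1.9832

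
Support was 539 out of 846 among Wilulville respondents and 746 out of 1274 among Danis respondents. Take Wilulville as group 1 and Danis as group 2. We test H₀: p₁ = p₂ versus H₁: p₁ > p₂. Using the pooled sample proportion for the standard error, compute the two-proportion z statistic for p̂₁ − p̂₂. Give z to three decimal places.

z = 2.379

p̂₁ = 539/846 ≈ 0.63712, p̂₂ = 746/1274 ≈ 0.58556.
Pooled p̂ = (539+746)/(846+1274) = 1285/2120 = 0.60613.
SE = √(0.238736 × 0.00196696) = 0.02167.
z = (0.63712 − 0.58556)/0.02167 = 0.05156/0.02167 = 2.379.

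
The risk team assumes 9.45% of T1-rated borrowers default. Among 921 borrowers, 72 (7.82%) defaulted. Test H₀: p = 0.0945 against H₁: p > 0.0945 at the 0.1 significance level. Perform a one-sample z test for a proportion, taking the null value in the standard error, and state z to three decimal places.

z = -1.694

p̂ = 72/921 ≈ 0.078176.
Standard error under H₀: √(0.0945×0.9055/921) = 0.009639.
z = (0.078176 − 0.0945)/0.009639 = -0.016324/0.009639 = -1.694.
p-value = P(Z > -1.694) ≈ 0.9548; since p > α = 0.1, fail to reject H₀.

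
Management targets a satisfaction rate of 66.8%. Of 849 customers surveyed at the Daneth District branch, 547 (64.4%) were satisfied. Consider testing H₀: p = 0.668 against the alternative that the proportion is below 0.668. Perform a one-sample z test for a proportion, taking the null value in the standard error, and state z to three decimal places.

z = -1.467

p̂ = 547/849 = 0.64429.
SE = √(p₀(1−p₀)/n) = √(0.22178/849) = 0.01616.
z = (0.64429 − 0.668)/0.01616 = -0.02371/0.01616 = -1.467.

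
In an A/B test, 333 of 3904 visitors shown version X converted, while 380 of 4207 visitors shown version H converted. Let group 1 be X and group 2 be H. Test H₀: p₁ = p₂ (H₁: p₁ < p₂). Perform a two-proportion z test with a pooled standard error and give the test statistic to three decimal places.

z = -0.799

p̂₁ = 333/3904 ≈ 0.085297, p̂₂ = 380/4207 ≈ 0.090326.
Pooled p̂ = (333+380)/(3904+4207) = 713/8111 = 0.087905.
SE = √(0.080178 × 0.000493847) = 0.006293.
z = (0.085297 − 0.090326)/0.006293 = -0.005029/0.006293 = -0.799.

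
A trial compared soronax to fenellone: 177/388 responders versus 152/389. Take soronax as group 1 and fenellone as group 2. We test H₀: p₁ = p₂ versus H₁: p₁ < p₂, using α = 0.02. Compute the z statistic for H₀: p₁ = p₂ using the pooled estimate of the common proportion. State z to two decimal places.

z = 1.85

p̂₁ = 177/388 ≈ 0.4562, p̂₂ = 152/389 ≈ 0.3907.
Pooled p̂ = (177+152)/(388+389) = 329/777 = 0.4234.
SE = √(0.244136 × 0.00514801) = 0.0355.
z = (0.4562 − 0.3907)/0.0355 = 0.0655/0.0355 = 1.85.
p-value = P(Z < 1.846) ≈ 0.9675; since p > α = 0.02, fail to reject H₀.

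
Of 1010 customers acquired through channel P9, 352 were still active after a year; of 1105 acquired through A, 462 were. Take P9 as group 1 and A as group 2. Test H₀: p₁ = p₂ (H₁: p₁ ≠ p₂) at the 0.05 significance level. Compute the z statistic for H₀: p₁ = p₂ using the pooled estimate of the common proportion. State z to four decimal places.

p̂₁ = 352/1010 ≈ 0.3485149, p̂₂ = 462/1105 ≈ 0.4180995.
Pooled p̂ = (352+462)/(1010+1105) = 814/2115 = 0.3848700.
SE = √(0.236745 × 0.00189508) = 0.0211814.
z = (0.3485149 − 0.4180995)/0.0211814 = -0.0695846/0.0211814 = -3.2852.
Two-sided p-value ≈ 2·Φ(−3.285) = 0.0010, so at α = 0.05 we reject H₀.

z = -3.2852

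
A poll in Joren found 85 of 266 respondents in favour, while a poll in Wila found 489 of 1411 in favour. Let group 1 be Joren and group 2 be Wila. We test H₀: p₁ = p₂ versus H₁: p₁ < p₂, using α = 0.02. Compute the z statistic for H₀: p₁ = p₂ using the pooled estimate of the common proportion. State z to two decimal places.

z = -0.85

p̂₁ = 85/266 ≈ 0.3195, p̂₂ = 489/1411 ≈ 0.3466.
Pooled p̂ = (85+489)/(266+1411) = 574/1677 = 0.3423.
SE = √(p̂(1−p̂)(1/n₁+1/n₂)) = √(0.3423·0.6577·0.00446812) = √(0.00100588) = 0.0317.
z = (0.3195 − 0.3466)/0.0317 = -0.0271/0.0317 = -0.85.
p-value = P(Z < -0.852) ≈ 0.1972, so at α = 0.02 we fail to reject H₀.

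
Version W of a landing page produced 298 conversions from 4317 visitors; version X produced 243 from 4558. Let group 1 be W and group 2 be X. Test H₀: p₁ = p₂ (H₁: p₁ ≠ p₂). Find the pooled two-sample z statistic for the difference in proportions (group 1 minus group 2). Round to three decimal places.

z = 3.093

p̂₁ = 298/4317 = 0.069029, p̂₂ = 243/4558 = 0.053313.
Pooled p̂ = (298+243)/(4317+4558) = 541/8875 = 0.060958.
SE = √(0.0572419 × 0.000451037) = 0.005081.
z = (0.069029 − 0.053313)/0.005081 = 0.015716/0.005081 = 3.093.
Two-sided p-value ≈ 2·Φ(−3.093) = 0.0020.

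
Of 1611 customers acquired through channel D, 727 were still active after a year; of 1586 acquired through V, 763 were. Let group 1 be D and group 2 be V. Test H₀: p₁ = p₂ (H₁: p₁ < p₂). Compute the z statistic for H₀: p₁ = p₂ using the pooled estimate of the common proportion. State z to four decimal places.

z = -1.6895

p̂₁ = 727/1611 = 0.4512725, p̂₂ = 763/1586 = 0.4810845.
Pooled p̂ = (727+763)/(1611+1586) = 1490/3197 = 0.4660619.
SE = √(p̂(1−p̂)(1/n₁+1/n₂)) = √(0.4660619·0.5339381·0.00125125) = √(0.000311371) = 0.0176457.
z = (0.4512725 − 0.4810845)/0.0176457 = -0.0298120/0.0176457 = -1.6895.
p-value = P(Z < -1.689) ≈ 0.0456.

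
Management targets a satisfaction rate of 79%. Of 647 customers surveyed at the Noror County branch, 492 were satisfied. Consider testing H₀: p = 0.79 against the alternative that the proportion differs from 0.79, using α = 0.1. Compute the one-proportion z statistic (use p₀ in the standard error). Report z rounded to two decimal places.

p̂ = 492/647 ≈ 0.7604.
Standard error under H₀: √(0.79×0.21/647) = 0.0160.
z = (0.7604 − 0.79)/0.0160 = -0.0296/0.0160 = -1.85.
Two-sided p-value ≈ 2·Φ(−1.846) = 0.0648, so at α = 0.1 we reject H₀.

z = -1.85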